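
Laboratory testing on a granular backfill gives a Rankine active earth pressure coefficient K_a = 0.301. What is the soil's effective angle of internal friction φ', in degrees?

K_a = tan²(45° − φ/2) ⇒ 45° − φ/2 = arctan(√0.301) = 28.75°.
φ = 2(45° − 28.75°) = 32.50°.

32.5°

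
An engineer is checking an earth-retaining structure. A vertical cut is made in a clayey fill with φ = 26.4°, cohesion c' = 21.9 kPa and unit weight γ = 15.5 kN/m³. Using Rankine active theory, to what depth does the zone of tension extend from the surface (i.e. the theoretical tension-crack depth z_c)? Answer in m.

4.56 m

K_a = tan²(45° − 26.4°/2) = 0.3844; √K_a = 0.6200.
The active pressure is zero where K_a γ z = 2c√K_a, so z_c = 2c/(γ√K_a) = 2×21.9/(15.5×0.6200) = 4.558 m.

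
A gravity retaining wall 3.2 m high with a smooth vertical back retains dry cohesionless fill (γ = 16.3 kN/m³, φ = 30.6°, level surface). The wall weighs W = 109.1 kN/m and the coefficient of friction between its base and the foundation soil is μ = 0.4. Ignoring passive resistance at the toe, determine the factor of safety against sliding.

1.61

K_a = tan²(45° − 30.6°/2) = 0.3253.
P_a = ½K_aγH² = 0.5×0.3253×16.3×3.2² = 27.15 kN/m, acting at H/3 = 1.067 m above the base.
FS_sliding = μW / P_a = 0.4×109.1 / 27.15 = 1.607.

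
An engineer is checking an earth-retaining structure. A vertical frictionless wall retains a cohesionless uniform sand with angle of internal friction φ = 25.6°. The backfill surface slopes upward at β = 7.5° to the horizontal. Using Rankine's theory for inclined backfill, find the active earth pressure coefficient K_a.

0.409

K_a = cos β · (cos β − √(cos²β − cos²φ)) / (cos β + √(cos²β − cos²φ)).
cos β = 0.9914, cos φ = 0.9018, √(cos²β − cos²φ) = 0.4119.
K_a = 0.9914 × (0.9914 − 0.4119)/(0.9914 + 0.4119) = 0.4094.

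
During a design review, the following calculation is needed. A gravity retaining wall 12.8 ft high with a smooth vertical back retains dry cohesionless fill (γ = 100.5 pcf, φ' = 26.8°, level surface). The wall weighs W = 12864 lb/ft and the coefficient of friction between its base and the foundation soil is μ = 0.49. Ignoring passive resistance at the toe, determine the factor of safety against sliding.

K_a = tan²(45° − 26.8°/2) = 0.3785.
P_a = ½K_aγH² = 0.5×0.3785×100.5×12.8² = 3116 lb/ft, acting at H/3 = 4.267 ft above the base.
FS_sliding = μW / P_a = 0.49×12864 / 3116 = 2.023.

2.02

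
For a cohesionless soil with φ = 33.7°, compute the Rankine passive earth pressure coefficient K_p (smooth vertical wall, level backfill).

K_p = (1 + sin φ)/(1 − sin φ) = tan²(45° + 33.7°/2) = 3.493.

3.49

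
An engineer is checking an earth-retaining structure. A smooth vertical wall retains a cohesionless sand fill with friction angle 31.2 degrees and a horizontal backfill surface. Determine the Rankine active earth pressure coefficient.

0.317

K_a = (1 − sin φ)/(1 + sin φ) = (1 − sin 31.2°)/(1 + sin 31.2°) = 0.3175.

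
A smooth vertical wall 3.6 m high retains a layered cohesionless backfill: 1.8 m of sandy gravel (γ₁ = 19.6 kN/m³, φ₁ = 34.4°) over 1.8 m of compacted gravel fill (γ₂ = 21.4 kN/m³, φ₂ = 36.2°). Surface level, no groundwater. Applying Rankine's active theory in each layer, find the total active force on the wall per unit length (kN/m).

34.1 kN/m

K_a1 = tan²(45°−34.4°/2) = 0.2780; K_a2 = tan²(45°−36.2°/2) = 0.2574.
Layer 1: σ at base = K_a1 γ₁ h₁ = 9.807 kPa; P₁ = ½×9.807×1.8 = 8.826.
Layer 2: σ_v at top = γ₁h₁ = 35.28; σ_h top = K_a2×35.28 = 9.080; σ_h base = K_a2×(35.28+21.4×1.8) = 18.99.
P₂ = ½(9.080+18.99)×1.8 = 25.27. Total P_a = 8.826+25.27 = 34.09 kN/m.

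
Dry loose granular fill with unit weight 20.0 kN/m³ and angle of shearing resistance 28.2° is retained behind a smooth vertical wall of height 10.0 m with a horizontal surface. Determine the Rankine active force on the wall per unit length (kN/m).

K_a = tan²(45° − φ/2) = 0.3582.
P_a = ½ K_a γ H² = 0.5 × 0.3582 × 20.0 × 10.0² = 358.2 kN/m.

358 kN/m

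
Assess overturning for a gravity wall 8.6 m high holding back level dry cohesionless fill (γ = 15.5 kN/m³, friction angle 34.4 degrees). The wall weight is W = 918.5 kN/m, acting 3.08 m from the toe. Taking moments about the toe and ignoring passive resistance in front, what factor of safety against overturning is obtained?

K_a = tan²(45° − 34.4°/2) = 0.2780.
P_a = ½K_aγH² = 0.5×0.2780×15.5×8.6² = 159.3 kN/m, acting at H/3 = 2.867 m above the base.
Overturning moment M_o = P_a × H/3 = 159.3 × 2.867 = 456.8.
Resisting moment M_r = W × 3.08 = 918.5 × 3.08 = 2829.
FS_overturning = M_r/M_o = 2829/456.8 = 6.194.

6.19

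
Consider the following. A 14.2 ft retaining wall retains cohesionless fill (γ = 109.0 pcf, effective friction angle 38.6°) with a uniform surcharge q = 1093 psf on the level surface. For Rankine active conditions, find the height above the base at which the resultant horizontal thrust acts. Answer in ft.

K_a = 0.2316.
Triangular part P₁ = ½K_aγH² = 2545 at H/3 = 4.733 ft; rectangular part P₂ = K_a q H = 3595 at H/2 = 7.100 ft.
ȳ = (P₁·4.733 + P₂·7.100)/(P₁+P₂) = 6.119 ft.

6.12 ft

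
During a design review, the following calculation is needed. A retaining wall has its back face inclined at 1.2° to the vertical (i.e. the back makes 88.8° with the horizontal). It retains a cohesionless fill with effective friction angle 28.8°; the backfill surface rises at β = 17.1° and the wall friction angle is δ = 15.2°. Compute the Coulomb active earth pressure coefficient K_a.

K_a = sin²(α+φ) / [sin²α · sin(α−δ) · (1 + √{sin(φ+δ)sin(φ−β) / (sin(α−δ)sin(α+β))})²].
With α = 88.8°, φ = 28.8°, δ = 15.2°, β = 17.1°: K_a = 0.4234.

0.423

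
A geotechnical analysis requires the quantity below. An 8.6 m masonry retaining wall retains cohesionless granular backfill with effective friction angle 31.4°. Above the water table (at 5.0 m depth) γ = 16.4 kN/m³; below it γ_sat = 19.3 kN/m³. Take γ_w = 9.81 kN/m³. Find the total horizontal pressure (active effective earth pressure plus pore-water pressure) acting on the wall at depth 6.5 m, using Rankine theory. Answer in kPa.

45.0 kPa

K_a = (1 − sin φ)/(1 + sin φ) = 0.3149.
γ' = 19.3 − 9.81 = 9.490 kN/m³.
Effective vertical stress at 6.5 m: σ'_v = 16.4×5.0 + 9.490×1.50 = 96.23 kPa.
σ'_h = K_a σ'_v = 0.3149 × 96.23 = 30.31 kPa; u = γ_w × 1.50 = 14.71 kPa.
Total σ_h = 30.31 + 14.71 = 45.02 kPa.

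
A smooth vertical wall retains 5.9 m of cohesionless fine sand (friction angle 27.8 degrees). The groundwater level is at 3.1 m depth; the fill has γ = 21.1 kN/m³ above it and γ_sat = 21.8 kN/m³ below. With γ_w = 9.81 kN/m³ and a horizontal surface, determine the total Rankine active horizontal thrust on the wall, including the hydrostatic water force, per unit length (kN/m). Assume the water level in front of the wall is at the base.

K_a = tan²(45° − φ/2) = 0.3639.
γ' = 21.8 − 9.81 = 11.99 kN/m³. Depth below WT = 2.8 m.
σ'_h at WT = K_a γ d_w = 23.80 kPa; at base = 23.80 + K_a γ' × 2.8 = 36.02 kPa.
P₁ (0–3.1 m) = ½×23.80×3.1 = 36.89. P₂ (3.1–5.9 m) = ½(23.80+36.02)×2.8 = 83.75.
P_w = ½ γ_w h₂² = 0.5×9.81×2.8² = 38.46. Total = 36.89+83.75+38.46 = 159.1 kN/m.

159 kN/m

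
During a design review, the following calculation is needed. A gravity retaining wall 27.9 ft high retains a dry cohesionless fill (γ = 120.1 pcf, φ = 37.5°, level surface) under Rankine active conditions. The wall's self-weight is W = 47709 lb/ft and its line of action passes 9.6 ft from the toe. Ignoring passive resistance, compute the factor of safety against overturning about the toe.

K_a = tan²(45° − 37.5°/2) = 0.2432.
P_a = ½K_aγH² = 0.5×0.2432×120.1×27.9² = 11370 lb/ft, acting at H/3 = 9.300 ft above the base.
Overturning moment M_o = P_a × H/3 = 11370 × 9.300 = 105700.
Resisting moment M_r = W × 9.6 = 47709 × 9.6 = 458000.
FS_overturning = M_r/M_o = 458000/105700 = 4.332.

4.33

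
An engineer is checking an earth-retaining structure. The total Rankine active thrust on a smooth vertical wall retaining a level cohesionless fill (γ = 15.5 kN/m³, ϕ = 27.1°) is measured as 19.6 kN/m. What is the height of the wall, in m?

K_a = 0.3741. P_a = ½ K_a γ H² ⇒ H = √(2P_a/(K_a γ)).
H = √(2×19.6/(0.3741×15.5)) = 2.600 m.

2.60 m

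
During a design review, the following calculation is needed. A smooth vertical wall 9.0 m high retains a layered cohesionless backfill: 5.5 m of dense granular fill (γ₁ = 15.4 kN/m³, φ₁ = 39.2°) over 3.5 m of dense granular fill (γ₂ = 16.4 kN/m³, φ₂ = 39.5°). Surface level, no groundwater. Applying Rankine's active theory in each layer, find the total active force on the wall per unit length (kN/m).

141 kN/m

K_a1 = tan²(45°−39.2°/2) = 0.2255; K_a2 = tan²(45°−39.5°/2) = 0.2224.
Layer 1: σ at base = K_a1 γ₁ h₁ = 19.10 kPa; P₁ = ½×19.10×5.5 = 52.52.
Layer 2: σ_v at top = γ₁h₁ = 84.70; σ_h top = K_a2×84.70 = 18.84; σ_h base = K_a2×(84.70+16.4×3.5) = 31.61.
P₂ = ½(18.84+31.61)×3.5 = 88.28. Total P_a = 52.52+88.28 = 140.8 kN/m.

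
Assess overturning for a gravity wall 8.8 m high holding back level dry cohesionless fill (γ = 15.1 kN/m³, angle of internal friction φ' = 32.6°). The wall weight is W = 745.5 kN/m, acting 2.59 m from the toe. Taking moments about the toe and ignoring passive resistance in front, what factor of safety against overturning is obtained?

K_a = tan²(45° − 32.6°/2) = 0.2997.
P_a = ½K_aγH² = 0.5×0.2997×15.1×8.8² = 175.2 kN/m, acting at H/3 = 2.933 m above the base.
Overturning moment M_o = P_a × H/3 = 175.2 × 2.933 = 514.1.
Resisting moment M_r = W × 2.59 = 745.5 × 2.59 = 1931.
FS_overturning = M_r/M_o = 1931/514.1 = 3.756.

3.76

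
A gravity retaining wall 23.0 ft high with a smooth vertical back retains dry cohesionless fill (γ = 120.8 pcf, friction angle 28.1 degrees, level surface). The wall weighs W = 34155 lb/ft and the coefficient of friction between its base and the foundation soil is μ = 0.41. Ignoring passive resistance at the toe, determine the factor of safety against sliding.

K_a = tan²(45° − 28.1°/2) = 0.3596.
P_a = ½K_aγH² = 0.5×0.3596×120.8×23.0² = 11490 lb/ft, acting at H/3 = 7.667 ft above the base.
FS_sliding = μW / P_a = 0.41×34155 / 11490 = 1.219.

1.22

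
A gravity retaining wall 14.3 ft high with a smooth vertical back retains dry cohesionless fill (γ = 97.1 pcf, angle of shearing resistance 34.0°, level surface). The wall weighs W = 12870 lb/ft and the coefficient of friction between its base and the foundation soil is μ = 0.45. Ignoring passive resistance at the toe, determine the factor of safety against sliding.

K_a = tan²(45° − 34.0°/2) = 0.2827.
P_a = ½K_aγH² = 0.5×0.2827×97.1×14.3² = 2807 lb/ft, acting at H/3 = 4.767 ft above the base.
FS_sliding = μW / P_a = 0.45×12870 / 2807 = 2.063.

2.06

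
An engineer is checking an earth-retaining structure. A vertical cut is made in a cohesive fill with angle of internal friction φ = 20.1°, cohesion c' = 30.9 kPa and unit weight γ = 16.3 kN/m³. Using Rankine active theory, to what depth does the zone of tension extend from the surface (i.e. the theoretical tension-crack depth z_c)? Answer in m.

5.42 m

K_a = tan²(45° − 20.1°/2) = 0.4885; √K_a = 0.6989.
The active pressure is zero where K_a γ z = 2c√K_a, so z_c = 2c/(γ√K_a) = 2×30.9/(16.3×0.6989) = 5.425 m.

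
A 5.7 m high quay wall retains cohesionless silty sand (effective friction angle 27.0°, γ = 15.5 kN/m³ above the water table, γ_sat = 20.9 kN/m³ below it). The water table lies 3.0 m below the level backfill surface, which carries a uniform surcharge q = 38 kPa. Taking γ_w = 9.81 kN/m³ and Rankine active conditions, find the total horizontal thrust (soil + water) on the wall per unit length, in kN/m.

206 kN/m

K_a = tan²(45° − φ/2) = 0.3755.
γ' = 20.9 − 9.81 = 11.09 kN/m³. h₂ = H − d_w = 2.7 m.
σ'_h: at surface K_a·q = 14.27; at WT K_a(q+γd_w) = 31.73; at base K_a(q+γd_w+γ'h₂) = 42.98 kPa.
P₁ = ½(14.27+31.73)×3.0 = 69.00; P₂ = ½(31.73+42.98)×2.7 = 100.9; P_w = ½γ_w h₂² = 35.76.
Total = 69.00+100.9+35.76 = 205.6 kN/m.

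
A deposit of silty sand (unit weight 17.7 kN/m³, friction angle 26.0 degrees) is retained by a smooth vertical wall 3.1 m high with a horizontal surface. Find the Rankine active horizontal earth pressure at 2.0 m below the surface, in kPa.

13.8 kPa

K_a = (1 − sin φ)/(1 + sin φ) = 0.3905.
σ_h = K_a γ z = 0.3905 × 17.7 × 2.0 = 13.82 kPa.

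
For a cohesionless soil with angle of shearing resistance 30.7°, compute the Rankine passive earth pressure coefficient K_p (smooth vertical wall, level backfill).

K_p = (1 + sin φ)/(1 − sin φ) = tan²(45° + 30.7°/2) = 3.086.

3.09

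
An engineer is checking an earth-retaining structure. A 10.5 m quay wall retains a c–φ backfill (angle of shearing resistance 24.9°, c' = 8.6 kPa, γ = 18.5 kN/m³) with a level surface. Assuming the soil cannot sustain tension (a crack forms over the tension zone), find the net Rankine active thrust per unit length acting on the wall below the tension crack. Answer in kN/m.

308 kN/m

K_a = 0.4074; √K_a = 0.6383.
Tension-crack depth z_c = 2c/(γ√K_a) = 2×8.6/(18.5×0.6383) = 1.457 m.
σ_a at base = K_a γ H − 2c√K_a = 0.4074×18.5×10.5 − 2×8.6×0.6383 = 68.16 kPa.
P_a = ½ × 68.16 × (H − z_c) = 0.5×68.16×9.043 = 308.2 kN/m.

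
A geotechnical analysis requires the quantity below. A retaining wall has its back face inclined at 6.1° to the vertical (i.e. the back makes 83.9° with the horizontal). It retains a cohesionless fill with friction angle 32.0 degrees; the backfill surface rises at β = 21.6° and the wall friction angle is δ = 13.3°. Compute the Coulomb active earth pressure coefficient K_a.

0.458

K_a = sin²(α+φ) / [sin²α · sin(α−δ) · (1 + √{sin(φ+δ)sin(φ−β) / (sin(α−δ)sin(α+β))})²].
With α = 83.9°, φ = 32.0°, δ = 13.3°, β = 21.6°: K_a = 0.4585.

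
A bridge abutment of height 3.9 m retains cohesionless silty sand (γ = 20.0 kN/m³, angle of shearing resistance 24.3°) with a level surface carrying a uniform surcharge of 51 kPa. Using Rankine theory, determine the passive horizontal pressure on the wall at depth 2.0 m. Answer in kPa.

218 kPa

K_p = (1 + sin φ)/(1 − sin φ) = 2.399.
σ_v = γz + q = 20.0 × 2.0 + 51 = 91.00 kPa.
σ_h = K_p σ_v = 2.399 × 91.00 = 218.3 kPa.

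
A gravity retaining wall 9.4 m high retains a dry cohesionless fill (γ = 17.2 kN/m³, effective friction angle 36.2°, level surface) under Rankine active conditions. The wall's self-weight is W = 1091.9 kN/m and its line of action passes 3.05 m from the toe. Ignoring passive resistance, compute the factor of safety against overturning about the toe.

K_a = tan²(45° − 36.2°/2) = 0.2574.
P_a = ½K_aγH² = 0.5×0.2574×17.2×9.4² = 195.6 kN/m, acting at H/3 = 3.133 m above the base.
Overturning moment M_o = P_a × H/3 = 195.6 × 3.133 = 612.8.
Resisting moment M_r = W × 3.05 = 1091.9 × 3.05 = 3330.
FS_overturning = M_r/M_o = 3330/612.8 = 5.434.

5.43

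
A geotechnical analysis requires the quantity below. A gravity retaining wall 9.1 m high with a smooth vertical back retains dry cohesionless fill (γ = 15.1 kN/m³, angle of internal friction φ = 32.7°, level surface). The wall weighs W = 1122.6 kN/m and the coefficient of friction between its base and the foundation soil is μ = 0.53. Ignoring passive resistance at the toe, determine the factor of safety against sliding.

K_a = tan²(45° − 32.7°/2) = 0.2985.
P_a = ½K_aγH² = 0.5×0.2985×15.1×9.1² = 186.6 kN/m, acting at H/3 = 3.033 m above the base.
FS_sliding = μW / P_a = 0.53×1122.6 / 186.6 = 3.188.

3.19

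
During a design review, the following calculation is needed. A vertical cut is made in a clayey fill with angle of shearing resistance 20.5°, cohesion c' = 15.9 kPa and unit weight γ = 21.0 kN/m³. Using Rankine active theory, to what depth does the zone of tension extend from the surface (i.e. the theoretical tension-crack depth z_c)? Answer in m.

K_a = tan²(45° − 20.5°/2) = 0.4813; √K_a = 0.6937.
The active pressure is zero where K_a γ z = 2c√K_a, so z_c = 2c/(γ√K_a) = 2×15.9/(21.0×0.6937) = 2.183 m.

2.18 m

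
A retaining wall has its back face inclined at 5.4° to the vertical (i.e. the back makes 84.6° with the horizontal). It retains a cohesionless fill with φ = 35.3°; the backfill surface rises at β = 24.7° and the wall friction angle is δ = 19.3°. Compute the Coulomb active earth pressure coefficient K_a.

0.415

K_a = sin²(α+φ) / [sin²α · sin(α−δ) · (1 + √{sin(φ+δ)sin(φ−β) / (sin(α−δ)sin(α+β))})²].
With α = 84.6°, φ = 35.3°, δ = 19.3°, β = 24.7°: K_a = 0.4150.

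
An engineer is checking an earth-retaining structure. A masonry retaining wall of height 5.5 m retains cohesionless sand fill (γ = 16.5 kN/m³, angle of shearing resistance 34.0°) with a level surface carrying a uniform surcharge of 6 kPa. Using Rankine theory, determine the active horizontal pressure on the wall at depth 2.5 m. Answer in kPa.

K_a = (1 − sin φ)/(1 + sin φ) = 0.2827.
σ_v = γz + q = 16.5 × 2.5 + 6 = 47.25 kPa.
σ_h = K_a σ_v = 0.2827 × 47.25 = 13.36 kPa.

13.4 kPa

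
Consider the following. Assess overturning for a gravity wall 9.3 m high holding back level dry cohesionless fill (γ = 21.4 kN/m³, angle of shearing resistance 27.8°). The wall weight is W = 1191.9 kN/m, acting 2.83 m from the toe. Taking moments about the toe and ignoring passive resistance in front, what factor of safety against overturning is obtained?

3.23

K_a = tan²(45° − 27.8°/2) = 0.3639.
P_a = ½K_aγH² = 0.5×0.3639×21.4×9.3² = 336.8 kN/m, acting at H/3 = 3.100 m above the base.
Overturning moment M_o = P_a × H/3 = 336.8 × 3.100 = 1044.
Resisting moment M_r = W × 2.83 = 1191.9 × 2.83 = 3373.
FS_overturning = M_r/M_o = 3373/1044 = 3.231.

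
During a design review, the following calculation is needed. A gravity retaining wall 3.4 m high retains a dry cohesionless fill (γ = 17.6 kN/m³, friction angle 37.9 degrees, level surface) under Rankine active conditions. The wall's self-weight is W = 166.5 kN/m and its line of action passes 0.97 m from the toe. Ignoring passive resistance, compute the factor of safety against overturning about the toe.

K_a = tan²(45° − 37.9°/2) = 0.2389.
P_a = ½K_aγH² = 0.5×0.2389×17.6×3.4² = 24.31 kN/m, acting at H/3 = 1.133 m above the base.
Overturning moment M_o = P_a × H/3 = 24.31 × 1.133 = 27.55.
Resisting moment M_r = W × 0.97 = 166.5 × 0.97 = 161.5.
FS_overturning = M_r/M_o = 161.5/27.55 = 5.863.

5.86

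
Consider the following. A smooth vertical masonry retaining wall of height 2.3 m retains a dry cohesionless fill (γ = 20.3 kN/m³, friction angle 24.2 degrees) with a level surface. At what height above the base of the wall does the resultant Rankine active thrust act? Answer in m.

0.767 m

K_a = 0.4185.
The pressure distribution is triangular, so the resultant acts at H/3 above the base = 2.3/3 = 0.7667 m.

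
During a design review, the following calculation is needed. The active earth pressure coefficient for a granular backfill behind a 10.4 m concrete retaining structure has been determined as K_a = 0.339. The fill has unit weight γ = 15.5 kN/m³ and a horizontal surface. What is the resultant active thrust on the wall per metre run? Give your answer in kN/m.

284 kN/m

P = ½ K_a γ H² = 0.5 × 0.339 × 15.5 × 10.4² = 284.2 kN/m.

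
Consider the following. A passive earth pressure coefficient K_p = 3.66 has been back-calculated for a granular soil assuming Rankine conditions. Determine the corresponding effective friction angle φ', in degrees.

34.8°

K_p = (1+sin φ)/(1−sin φ) ⇒ sin φ = (K_p − 1)/(K_p + 1) = 0.5708.
φ = arcsin(0.5708) = 34.81°.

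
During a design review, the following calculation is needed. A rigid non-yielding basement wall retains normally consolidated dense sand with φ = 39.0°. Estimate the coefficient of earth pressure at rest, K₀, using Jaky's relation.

K₀ = 1 − sin φ' = 1 − sin 39.0° = 0.3707.

0.371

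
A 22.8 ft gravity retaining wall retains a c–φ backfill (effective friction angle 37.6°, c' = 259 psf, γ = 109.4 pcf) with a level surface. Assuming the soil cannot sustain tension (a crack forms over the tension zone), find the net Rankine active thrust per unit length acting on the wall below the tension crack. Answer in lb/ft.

2300 lb/ft

K_a = 0.2421; √K_a = 0.4921.
Tension-crack depth z_c = 2c/(γ√K_a) = 2×259/(109.4×0.4921) = 9.623 ft.
σ_a at base = K_a γ H − 2c√K_a = 0.2421×109.4×22.8 − 2×259×0.4921 = 349.0 psf.
P_a = ½ × 349.0 × (H − z_c) = 0.5×349.0×13.18 = 2300 lb/ft.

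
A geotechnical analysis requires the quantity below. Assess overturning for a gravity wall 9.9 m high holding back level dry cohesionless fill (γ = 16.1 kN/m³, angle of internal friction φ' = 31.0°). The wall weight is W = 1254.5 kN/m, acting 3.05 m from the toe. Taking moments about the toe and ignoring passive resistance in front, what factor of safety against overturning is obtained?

4.59

K_a = tan²(45° − 31.0°/2) = 0.3201.
P_a = ½K_aγH² = 0.5×0.3201×16.1×9.9² = 252.6 kN/m, acting at H/3 = 3.300 m above the base.
Overturning moment M_o = P_a × H/3 = 252.6 × 3.300 = 833.4.
Resisting moment M_r = W × 3.05 = 1254.5 × 3.05 = 3826.
FS_overturning = M_r/M_o = 3826/833.4 = 4.591.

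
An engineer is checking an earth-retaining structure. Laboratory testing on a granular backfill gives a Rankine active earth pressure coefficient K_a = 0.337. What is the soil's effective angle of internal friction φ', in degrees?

K_a = tan²(45° − φ/2) ⇒ 45° − φ/2 = arctan(√0.337) = 30.14°.
φ = 2(45° − 30.14°) = 29.73°.

29.7°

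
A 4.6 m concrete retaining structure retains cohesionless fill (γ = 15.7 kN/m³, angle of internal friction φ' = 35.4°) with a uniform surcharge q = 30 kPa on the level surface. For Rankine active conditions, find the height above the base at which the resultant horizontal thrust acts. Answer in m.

1.88 m

K_a = 0.2664.
Triangular part P₁ = ½K_aγH² = 44.25 at H/3 = 1.533 m; rectangular part P₂ = K_a q H = 36.76 at H/2 = 2.300 m.
ȳ = (P₁·1.533 + P₂·2.300)/(P₁+P₂) = 1.881 m.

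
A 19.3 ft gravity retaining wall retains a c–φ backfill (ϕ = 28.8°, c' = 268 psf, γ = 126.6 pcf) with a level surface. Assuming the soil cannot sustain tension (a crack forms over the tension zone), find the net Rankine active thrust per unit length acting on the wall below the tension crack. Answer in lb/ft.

3260 lb/ft

K_a = 0.3498; √K_a = 0.5914.
Tension-crack depth z_c = 2c/(γ√K_a) = 2×268/(126.6×0.5914) = 7.159 ft.
σ_a at base = K_a γ H − 2c√K_a = 0.3498×126.6×19.3 − 2×268×0.5914 = 537.6 psf.
P_a = ½ × 537.6 × (H − z_c) = 0.5×537.6×12.14 = 3263 lb/ft.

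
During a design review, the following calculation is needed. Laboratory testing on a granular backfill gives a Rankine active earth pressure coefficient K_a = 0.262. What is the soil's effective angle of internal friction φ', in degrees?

K_a = tan²(45° − φ/2) ⇒ 45° − φ/2 = arctan(√0.262) = 27.11°.
φ = 2(45° − 27.11°) = 35.79°.

35.8°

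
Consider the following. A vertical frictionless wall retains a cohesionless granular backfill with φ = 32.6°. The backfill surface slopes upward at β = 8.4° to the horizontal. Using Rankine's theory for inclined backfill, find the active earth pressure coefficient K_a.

0.309

K_a = cos β · (cos β − √(cos²β − cos²φ)) / (cos β + √(cos²β − cos²φ)).
cos β = 0.9893, cos φ = 0.8425, √(cos²β − cos²φ) = 0.5186.
K_a = 0.9893 × (0.9893 − 0.5186)/(0.9893 + 0.5186) = 0.3088.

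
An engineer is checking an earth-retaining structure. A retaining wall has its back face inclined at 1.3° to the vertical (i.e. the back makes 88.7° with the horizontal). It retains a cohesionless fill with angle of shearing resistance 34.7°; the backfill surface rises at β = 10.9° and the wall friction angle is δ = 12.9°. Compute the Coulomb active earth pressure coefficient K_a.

K_a = sin²(α+φ) / [sin²α · sin(α−δ) · (1 + √{sin(φ+δ)sin(φ−β) / (sin(α−δ)sin(α+β))})²].
With α = 88.7°, φ = 34.7°, δ = 12.9°, β = 10.9°: K_a = 0.2962.

0.296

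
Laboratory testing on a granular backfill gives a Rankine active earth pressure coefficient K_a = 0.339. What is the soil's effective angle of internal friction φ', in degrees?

K_a = tan²(45° − φ/2) ⇒ 45° − φ/2 = arctan(√0.339) = 30.21°.
φ = 2(45° − 30.21°) = 29.58°.

29.6°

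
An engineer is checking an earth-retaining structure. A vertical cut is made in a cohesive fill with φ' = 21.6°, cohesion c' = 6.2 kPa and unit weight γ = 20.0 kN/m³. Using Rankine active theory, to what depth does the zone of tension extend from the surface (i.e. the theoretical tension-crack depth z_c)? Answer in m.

0.912 m

K_a = tan²(45° − 21.6°/2) = 0.4619; √K_a = 0.6796.
The active pressure is zero where K_a γ z = 2c√K_a, so z_c = 2c/(γ√K_a) = 2×6.2/(20.0×0.6796) = 0.9123 m.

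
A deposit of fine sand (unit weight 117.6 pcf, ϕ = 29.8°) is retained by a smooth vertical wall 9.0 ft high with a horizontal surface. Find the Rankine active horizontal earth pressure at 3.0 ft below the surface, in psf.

119 psf

K_a = (1 − sin φ)/(1 + sin φ) = 0.3360.
σ_h = K_a γ z = 0.3360 × 117.6 × 3.0 = 118.6 psf.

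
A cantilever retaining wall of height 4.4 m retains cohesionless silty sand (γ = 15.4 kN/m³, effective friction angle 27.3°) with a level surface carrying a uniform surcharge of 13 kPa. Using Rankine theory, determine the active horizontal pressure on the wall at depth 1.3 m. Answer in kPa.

K_a = (1 − sin φ)/(1 + sin φ) = 0.3711.
σ_v = γz + q = 15.4 × 1.3 + 13 = 33.02 kPa.
σ_h = K_a σ_v = 0.3711 × 33.02 = 12.25 kPa.

12.3 kPa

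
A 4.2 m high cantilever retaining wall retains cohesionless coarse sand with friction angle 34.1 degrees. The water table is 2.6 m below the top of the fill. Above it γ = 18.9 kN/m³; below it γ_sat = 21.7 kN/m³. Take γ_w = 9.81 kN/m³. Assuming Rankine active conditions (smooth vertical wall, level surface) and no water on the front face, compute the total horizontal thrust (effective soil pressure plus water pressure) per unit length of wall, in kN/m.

57.0 kN/m

K_a = tan²(45° − φ/2) = 0.2815.
γ' = 21.7 − 9.81 = 11.89 kN/m³. Depth below WT = 1.6 m.
σ'_h at WT = K_a γ d_w = 13.83 kPa; at base = 13.83 + K_a γ' × 1.6 = 19.19 kPa.
P₁ (0–2.6 m) = ½×13.83×2.6 = 17.98. P₂ (2.6–4.2 m) = ½(13.83+19.19)×1.6 = 26.42.
P_w = ½ γ_w h₂² = 0.5×9.81×1.6² = 12.56. Total = 17.98+26.42+12.56 = 56.96 kN/m.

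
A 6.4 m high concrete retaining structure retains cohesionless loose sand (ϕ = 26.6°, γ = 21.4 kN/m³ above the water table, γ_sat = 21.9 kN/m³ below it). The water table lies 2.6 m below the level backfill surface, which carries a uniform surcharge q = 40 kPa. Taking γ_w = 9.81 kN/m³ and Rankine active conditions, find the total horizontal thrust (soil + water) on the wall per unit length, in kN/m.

310 kN/m

K_a = tan²(45° − φ/2) = 0.3814.
γ' = 21.9 − 9.81 = 12.09 kN/m³. h₂ = H − d_w = 3.8 m.
σ'_h: at surface K_a·q = 15.26; at WT K_a(q+γd_w) = 36.48; at base K_a(q+γd_w+γ'h₂) = 54.01 kPa.
P₁ = ½(15.26+36.48)×2.6 = 67.26; P₂ = ½(36.48+54.01)×3.8 = 171.9; P_w = ½γ_w h₂² = 70.83.
Total = 67.26+171.9+70.83 = 310.0 kN/m.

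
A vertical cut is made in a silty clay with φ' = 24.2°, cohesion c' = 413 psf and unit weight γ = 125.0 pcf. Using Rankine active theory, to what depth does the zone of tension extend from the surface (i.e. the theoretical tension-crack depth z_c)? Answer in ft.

K_a = tan²(45° − 24.2°/2) = 0.4185; √K_a = 0.6469.
The active pressure is zero where K_a γ z = 2c√K_a, so z_c = 2c/(γ√K_a) = 2×413/(125.0×0.6469) = 10.21 ft.

10.2 ft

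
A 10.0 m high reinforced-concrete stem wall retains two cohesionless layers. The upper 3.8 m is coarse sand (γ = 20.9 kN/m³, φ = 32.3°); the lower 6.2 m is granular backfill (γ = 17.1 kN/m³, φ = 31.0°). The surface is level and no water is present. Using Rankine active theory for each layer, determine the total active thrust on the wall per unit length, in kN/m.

K_a1 = tan²(45°−32.3°/2) = 0.3035; K_a2 = tan²(45°−31.0°/2) = 0.3201.
Layer 1: σ at base = K_a1 γ₁ h₁ = 24.10 kPa; P₁ = ½×24.10×3.8 = 45.79.
Layer 2: σ_v at top = γ₁h₁ = 79.42; σ_h top = K_a2×79.42 = 25.42; σ_h base = K_a2×(79.42+17.1×6.2) = 59.36.
P₂ = ½(25.42+59.36)×6.2 = 262.8. Total P_a = 45.79+262.8 = 308.6 kN/m.

309 kN/m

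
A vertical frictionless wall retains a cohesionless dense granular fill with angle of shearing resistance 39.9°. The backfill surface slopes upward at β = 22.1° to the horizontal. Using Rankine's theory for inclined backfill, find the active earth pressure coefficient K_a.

0.261

K_a = cos β · (cos β − √(cos²β − cos²φ)) / (cos β + √(cos²β − cos²φ)).
cos β = 0.9265, cos φ = 0.7672, √(cos²β − cos²φ) = 0.5195.
K_a = 0.9265 × (0.9265 − 0.5195)/(0.9265 + 0.5195) = 0.2608.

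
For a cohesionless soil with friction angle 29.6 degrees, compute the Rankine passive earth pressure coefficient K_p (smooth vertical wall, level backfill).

K_p = (1 + sin φ)/(1 − sin φ) = tan²(45° + 29.6°/2) = 2.952.

2.95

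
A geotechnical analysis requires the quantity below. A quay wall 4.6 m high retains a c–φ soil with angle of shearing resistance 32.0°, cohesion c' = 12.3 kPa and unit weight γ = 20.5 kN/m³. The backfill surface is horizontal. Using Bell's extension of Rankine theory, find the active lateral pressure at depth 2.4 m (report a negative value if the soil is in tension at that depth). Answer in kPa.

K_a = (1 − sin φ)/(1 + sin φ) = 0.3073.
σ_a = K_a γ z − 2c√K_a = 0.3073×20.5×2.4 − 2×12.3×0.5543 = 1.481 kPa.

1.48 kPa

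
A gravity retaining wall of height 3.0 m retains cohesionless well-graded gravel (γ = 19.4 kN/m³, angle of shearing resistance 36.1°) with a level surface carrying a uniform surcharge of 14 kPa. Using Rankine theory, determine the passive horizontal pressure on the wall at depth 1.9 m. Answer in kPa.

197 kPa

K_p = (1 + sin φ)/(1 − sin φ) = 3.869.
σ_v = γz + q = 19.4 × 1.9 + 14 = 50.86 kPa.
σ_h = K_p σ_v = 3.869 × 50.86 = 196.8 kPa.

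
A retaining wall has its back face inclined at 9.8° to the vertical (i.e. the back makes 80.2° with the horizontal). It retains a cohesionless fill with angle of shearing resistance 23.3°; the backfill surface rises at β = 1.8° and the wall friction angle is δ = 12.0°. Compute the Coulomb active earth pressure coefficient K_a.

K_a = sin²(α+φ) / [sin²α · sin(α−δ) · (1 + √{sin(φ+δ)sin(φ−β) / (sin(α−δ)sin(α+β))})²].
With α = 80.2°, φ = 23.3°, δ = 12.0°, β = 1.8°: K_a = 0.4788.

0.479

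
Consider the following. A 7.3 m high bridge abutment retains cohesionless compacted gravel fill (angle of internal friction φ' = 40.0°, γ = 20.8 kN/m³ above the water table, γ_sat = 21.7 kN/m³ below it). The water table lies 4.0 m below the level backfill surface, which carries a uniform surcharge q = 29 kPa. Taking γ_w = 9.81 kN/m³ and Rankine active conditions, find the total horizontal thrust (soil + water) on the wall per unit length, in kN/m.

K_a = tan²(45° − φ/2) = 0.2174.
γ' = 21.7 − 9.81 = 11.89 kN/m³. h₂ = H − d_w = 3.3 m.
σ'_h: at surface K_a·q = 6.306; at WT K_a(q+γd_w) = 24.40; at base K_a(q+γd_w+γ'h₂) = 32.93 kPa.
P₁ = ½(6.306+24.40)×4.0 = 61.41; P₂ = ½(24.40+32.93)×3.3 = 94.59; P_w = ½γ_w h₂² = 53.42.
Total = 61.41+94.59+53.42 = 209.4 kN/m.

209 kN/m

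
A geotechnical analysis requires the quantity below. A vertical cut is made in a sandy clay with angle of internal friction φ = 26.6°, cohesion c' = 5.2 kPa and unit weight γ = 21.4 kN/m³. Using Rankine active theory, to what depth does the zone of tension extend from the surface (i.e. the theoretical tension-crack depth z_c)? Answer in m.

0.787 m

K_a = tan²(45° − 26.6°/2) = 0.3814; √K_a = 0.6176.
The active pressure is zero where K_a γ z = 2c√K_a, so z_c = 2c/(γ√K_a) = 2×5.2/(21.4×0.6176) = 0.7869 m.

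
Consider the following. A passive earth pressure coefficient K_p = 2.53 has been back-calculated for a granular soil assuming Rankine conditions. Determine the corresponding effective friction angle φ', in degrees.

25.7°

K_p = (1+sin φ)/(1−sin φ) ⇒ sin φ = (K_p − 1)/(K_p + 1) = 0.4334.
φ = arcsin(0.4334) = 25.69°.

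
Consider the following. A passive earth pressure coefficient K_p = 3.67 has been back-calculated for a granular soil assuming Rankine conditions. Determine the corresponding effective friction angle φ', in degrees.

K_p = (1+sin φ)/(1−sin φ) ⇒ sin φ = (K_p − 1)/(K_p + 1) = 0.5717.
φ = arcsin(0.5717) = 34.87°.

34.9°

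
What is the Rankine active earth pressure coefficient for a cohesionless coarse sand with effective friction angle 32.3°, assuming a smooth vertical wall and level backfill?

0.303

K_a = tan²(45° − φ/2) = tan²(28.85°) = 0.3035.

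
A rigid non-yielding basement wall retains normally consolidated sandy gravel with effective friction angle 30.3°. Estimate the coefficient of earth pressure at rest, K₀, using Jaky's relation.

0.495

K₀ = 1 − sin φ' = 1 − sin 30.3° = 0.4955.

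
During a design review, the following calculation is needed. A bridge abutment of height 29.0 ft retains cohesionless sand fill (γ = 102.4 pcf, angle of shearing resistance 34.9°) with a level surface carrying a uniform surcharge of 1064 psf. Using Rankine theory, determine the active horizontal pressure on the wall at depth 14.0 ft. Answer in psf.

680 psf

K_a = (1 − sin φ)/(1 + sin φ) = 0.2721.
σ_v = γz + q = 102.4 × 14.0 + 1064 = 2498 psf.
σ_h = K_a σ_v = 0.2721 × 2498 = 679.7 psf.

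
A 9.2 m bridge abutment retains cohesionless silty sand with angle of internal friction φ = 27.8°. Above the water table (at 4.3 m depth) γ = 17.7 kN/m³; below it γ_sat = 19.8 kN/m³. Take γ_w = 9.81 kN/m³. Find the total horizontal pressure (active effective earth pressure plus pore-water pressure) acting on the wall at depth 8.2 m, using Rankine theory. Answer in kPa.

K_a = (1 − sin φ)/(1 + sin φ) = 0.3639.
γ' = 19.8 − 9.81 = 9.990 kN/m³.
Effective vertical stress at 8.2 m: σ'_v = 17.7×4.3 + 9.990×3.90 = 115.1 kPa.
σ'_h = K_a σ'_v = 0.3639 × 115.1 = 41.87 kPa; u = γ_w × 3.90 = 38.26 kPa.
Total σ_h = 41.87 + 38.26 = 80.13 kPa.

80.1 kPa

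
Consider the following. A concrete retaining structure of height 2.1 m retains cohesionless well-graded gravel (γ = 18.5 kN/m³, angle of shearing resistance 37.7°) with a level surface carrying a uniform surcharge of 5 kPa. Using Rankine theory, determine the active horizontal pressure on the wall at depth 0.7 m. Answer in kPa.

4.33 kPa

K_a = (1 − sin φ)/(1 + sin φ) = 0.2411.
σ_v = γz + q = 18.5 × 0.7 + 5 = 17.95 kPa.
σ_h = K_a σ_v = 0.2411 × 17.95 = 4.327 kPa.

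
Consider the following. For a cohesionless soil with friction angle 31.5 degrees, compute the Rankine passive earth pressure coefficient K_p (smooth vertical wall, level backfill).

3.19

K_p = (1 + sin φ)/(1 − sin φ) = tan²(45° + 31.5°/2) = 3.188.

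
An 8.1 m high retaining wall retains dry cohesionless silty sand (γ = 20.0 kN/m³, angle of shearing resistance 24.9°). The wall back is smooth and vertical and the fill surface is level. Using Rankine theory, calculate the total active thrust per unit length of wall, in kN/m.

K_a = tan²(45° − φ/2) = 0.4074.
P_a = ½ K_a γ H² = 0.5 × 0.4074 × 20.0 × 8.1² = 267.3 kN/m.

267 kN/m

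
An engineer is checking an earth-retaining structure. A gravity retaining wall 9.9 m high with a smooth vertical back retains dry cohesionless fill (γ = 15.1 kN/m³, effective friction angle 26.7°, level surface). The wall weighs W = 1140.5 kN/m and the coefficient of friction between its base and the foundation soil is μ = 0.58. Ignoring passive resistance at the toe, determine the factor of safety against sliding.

2.35

K_a = tan²(45° − 26.7°/2) = 0.3800.
P_a = ½K_aγH² = 0.5×0.3800×15.1×9.9² = 281.2 kN/m, acting at H/3 = 3.300 m above the base.
FS_sliding = μW / P_a = 0.58×1140.5 / 281.2 = 2.353.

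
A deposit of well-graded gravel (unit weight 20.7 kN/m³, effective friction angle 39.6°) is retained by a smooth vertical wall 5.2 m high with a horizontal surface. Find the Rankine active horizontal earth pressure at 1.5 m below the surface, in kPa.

6.88 kPa

K_a = (1 − sin φ)/(1 + sin φ) = 0.2214.
σ_h = K_a γ z = 0.2214 × 20.7 × 1.5 = 6.875 kPa.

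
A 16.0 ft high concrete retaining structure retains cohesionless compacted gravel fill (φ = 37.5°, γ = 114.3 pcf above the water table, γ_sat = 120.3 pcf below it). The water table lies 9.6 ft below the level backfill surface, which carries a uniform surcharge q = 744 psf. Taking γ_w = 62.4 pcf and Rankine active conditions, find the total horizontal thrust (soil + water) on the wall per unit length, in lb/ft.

K_a = tan²(45° − φ/2) = 0.2432.
γ' = 120.3 − 62.4 = 57.90 pcf. h₂ = H − d_w = 6.4 ft.
σ'_h: at surface K_a·q = 180.9; at WT K_a(q+γd_w) = 447.8; at base K_a(q+γd_w+γ'h₂) = 537.9 psf.
P₁ = ½(180.9+447.8)×9.6 = 3018; P₂ = ½(447.8+537.9)×6.4 = 3154; P_w = ½γ_w h₂² = 1278.
Total = 3018+3154+1278 = 7450 lb/ft.

7450 lb/ft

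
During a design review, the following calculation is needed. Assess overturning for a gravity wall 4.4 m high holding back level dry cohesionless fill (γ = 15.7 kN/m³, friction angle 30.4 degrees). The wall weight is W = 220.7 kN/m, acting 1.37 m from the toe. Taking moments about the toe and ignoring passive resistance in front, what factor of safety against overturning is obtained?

4.14

K_a = tan²(45° − 30.4°/2) = 0.3280.
P_a = ½K_aγH² = 0.5×0.3280×15.7×4.4² = 49.85 kN/m, acting at H/3 = 1.467 m above the base.
Overturning moment M_o = P_a × H/3 = 49.85 × 1.467 = 73.11.
Resisting moment M_r = W × 1.37 = 220.7 × 1.37 = 302.4.
FS_overturning = M_r/M_o = 302.4/73.11 = 4.136.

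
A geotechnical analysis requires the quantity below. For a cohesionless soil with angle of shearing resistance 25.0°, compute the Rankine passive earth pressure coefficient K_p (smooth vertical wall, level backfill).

K_p = (1 + sin φ)/(1 − sin φ) = tan²(45° + 25.0°/2) = 2.464.

2.46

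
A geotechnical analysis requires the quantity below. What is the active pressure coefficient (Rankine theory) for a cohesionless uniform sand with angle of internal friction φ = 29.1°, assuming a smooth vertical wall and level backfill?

0.346

K_a = tan²(45° − φ/2) = tan²(30.45°) = 0.3456.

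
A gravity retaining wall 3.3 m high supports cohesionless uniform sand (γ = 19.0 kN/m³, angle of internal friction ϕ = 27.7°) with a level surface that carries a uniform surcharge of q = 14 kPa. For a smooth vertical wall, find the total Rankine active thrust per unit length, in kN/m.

K_a = tan²(45° − φ/2) = 0.3653.
Soil triangle: ½ K_a γ H² = 0.5×0.3653×19.0×3.3² = 37.80 kN/m.
Surcharge rectangle: K_a q H = 0.3653×14×3.3 = 16.88 kN/m.
Total = 37.80 + 16.88 = 54.67 kN/m.

54.7 kN/m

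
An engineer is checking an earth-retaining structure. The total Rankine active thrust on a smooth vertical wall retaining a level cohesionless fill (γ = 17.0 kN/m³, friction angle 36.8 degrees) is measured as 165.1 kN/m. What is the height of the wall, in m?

K_a = 0.2508. P_a = ½ K_a γ H² ⇒ H = √(2P_a/(K_a γ)).
H = √(2×165.1/(0.2508×17.0)) = 8.801 m.

8.80 m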